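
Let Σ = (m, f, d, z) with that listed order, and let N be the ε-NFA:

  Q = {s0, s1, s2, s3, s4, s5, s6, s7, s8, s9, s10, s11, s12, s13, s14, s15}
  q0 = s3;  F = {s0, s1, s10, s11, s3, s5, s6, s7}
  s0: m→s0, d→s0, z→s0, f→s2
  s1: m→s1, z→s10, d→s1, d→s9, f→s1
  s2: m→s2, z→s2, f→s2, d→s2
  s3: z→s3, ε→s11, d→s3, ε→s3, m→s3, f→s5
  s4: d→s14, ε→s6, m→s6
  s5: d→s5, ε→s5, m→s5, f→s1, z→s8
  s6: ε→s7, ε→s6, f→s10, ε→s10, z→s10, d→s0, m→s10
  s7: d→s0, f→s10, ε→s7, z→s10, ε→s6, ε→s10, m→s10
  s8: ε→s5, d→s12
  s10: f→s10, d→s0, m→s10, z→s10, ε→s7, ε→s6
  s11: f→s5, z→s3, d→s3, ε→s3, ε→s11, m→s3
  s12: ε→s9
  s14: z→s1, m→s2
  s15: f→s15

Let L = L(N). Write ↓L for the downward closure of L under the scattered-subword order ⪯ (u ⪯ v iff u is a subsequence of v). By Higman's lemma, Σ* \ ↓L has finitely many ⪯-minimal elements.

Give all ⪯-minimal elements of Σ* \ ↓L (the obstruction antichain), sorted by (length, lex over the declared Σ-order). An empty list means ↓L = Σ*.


|Q|=16, |F|=8, |δ|=59 (16 ε).
min D↑ (6 st, q0=0, F={5}): 0:m→0,f→1,d→0,z→0 1:m→1,f→2,d→1,z→1 2:m→2,f→2,d→2,z→3 3:m→3,f→3,d→4,z→3 4:m→4,f→5,d→4,z→4 5:m→5,f→5,d→5,z→5.
'ffzdf': run [12, 10, 7, 5, 2, 1] end={s2} — reject; 5/5 deletions ∈↓L.
1 obstructions.

A = [ffzdf].


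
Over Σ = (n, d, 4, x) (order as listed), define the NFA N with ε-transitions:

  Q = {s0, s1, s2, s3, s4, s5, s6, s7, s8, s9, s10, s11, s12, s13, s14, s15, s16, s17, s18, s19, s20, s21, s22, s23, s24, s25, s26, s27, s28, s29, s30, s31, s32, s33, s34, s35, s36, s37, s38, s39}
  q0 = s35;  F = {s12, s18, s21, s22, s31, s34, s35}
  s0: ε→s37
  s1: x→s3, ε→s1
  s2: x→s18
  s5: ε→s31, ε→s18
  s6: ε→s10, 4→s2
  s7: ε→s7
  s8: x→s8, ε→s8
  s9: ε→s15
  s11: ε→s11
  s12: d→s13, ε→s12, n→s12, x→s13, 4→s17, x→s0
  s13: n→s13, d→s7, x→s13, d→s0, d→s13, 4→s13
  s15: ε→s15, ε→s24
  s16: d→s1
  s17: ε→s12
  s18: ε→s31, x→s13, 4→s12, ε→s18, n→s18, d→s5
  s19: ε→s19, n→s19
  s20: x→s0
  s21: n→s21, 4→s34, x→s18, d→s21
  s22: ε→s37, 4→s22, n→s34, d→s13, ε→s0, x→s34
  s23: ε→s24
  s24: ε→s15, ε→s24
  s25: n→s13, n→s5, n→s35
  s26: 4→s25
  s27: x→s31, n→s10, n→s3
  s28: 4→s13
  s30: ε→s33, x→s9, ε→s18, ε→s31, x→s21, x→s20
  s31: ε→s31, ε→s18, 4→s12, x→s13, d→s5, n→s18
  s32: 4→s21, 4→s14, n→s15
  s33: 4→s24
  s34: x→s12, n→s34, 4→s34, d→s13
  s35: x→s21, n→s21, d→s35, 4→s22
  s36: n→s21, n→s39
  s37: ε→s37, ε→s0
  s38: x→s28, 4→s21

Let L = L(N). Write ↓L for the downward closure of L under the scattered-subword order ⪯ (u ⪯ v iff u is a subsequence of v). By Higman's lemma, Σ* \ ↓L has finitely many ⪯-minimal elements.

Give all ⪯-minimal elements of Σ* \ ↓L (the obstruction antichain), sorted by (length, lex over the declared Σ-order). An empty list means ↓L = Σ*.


|Q|=40, |F|=7, |δ|=89 (28 ε).
min D↑ (7 st, q0=0, F={5}): 0:n→1,d→0,4→2,x→1 1:n→1,d→1,4→3,x→4 2:n→3,d→5,4→2,x→3 3:n→3,d→5,4→3,x→6 4:n→4,d→4,4→6,x→5 5:n→5,d→5,4→5,x→5 6:n→6,d→5,4→6,x→5 (ε-aug+det+¬).
'4d': N↓-sim [13, 8, 4] end={s0,s13,s37,s7} rej; 2/2 del acc.
'nxx': N↓-sim [13, 11, 9, 4] end={s0,s13,s37,s7} — reject; 3/3 del acc.
'xxx': run [13, 11, 9, 4] end={s0,s13,s37,s7} rej; 3/3 single-dels accept.
3 obstructions.

A = [4d, nxx, xxx].


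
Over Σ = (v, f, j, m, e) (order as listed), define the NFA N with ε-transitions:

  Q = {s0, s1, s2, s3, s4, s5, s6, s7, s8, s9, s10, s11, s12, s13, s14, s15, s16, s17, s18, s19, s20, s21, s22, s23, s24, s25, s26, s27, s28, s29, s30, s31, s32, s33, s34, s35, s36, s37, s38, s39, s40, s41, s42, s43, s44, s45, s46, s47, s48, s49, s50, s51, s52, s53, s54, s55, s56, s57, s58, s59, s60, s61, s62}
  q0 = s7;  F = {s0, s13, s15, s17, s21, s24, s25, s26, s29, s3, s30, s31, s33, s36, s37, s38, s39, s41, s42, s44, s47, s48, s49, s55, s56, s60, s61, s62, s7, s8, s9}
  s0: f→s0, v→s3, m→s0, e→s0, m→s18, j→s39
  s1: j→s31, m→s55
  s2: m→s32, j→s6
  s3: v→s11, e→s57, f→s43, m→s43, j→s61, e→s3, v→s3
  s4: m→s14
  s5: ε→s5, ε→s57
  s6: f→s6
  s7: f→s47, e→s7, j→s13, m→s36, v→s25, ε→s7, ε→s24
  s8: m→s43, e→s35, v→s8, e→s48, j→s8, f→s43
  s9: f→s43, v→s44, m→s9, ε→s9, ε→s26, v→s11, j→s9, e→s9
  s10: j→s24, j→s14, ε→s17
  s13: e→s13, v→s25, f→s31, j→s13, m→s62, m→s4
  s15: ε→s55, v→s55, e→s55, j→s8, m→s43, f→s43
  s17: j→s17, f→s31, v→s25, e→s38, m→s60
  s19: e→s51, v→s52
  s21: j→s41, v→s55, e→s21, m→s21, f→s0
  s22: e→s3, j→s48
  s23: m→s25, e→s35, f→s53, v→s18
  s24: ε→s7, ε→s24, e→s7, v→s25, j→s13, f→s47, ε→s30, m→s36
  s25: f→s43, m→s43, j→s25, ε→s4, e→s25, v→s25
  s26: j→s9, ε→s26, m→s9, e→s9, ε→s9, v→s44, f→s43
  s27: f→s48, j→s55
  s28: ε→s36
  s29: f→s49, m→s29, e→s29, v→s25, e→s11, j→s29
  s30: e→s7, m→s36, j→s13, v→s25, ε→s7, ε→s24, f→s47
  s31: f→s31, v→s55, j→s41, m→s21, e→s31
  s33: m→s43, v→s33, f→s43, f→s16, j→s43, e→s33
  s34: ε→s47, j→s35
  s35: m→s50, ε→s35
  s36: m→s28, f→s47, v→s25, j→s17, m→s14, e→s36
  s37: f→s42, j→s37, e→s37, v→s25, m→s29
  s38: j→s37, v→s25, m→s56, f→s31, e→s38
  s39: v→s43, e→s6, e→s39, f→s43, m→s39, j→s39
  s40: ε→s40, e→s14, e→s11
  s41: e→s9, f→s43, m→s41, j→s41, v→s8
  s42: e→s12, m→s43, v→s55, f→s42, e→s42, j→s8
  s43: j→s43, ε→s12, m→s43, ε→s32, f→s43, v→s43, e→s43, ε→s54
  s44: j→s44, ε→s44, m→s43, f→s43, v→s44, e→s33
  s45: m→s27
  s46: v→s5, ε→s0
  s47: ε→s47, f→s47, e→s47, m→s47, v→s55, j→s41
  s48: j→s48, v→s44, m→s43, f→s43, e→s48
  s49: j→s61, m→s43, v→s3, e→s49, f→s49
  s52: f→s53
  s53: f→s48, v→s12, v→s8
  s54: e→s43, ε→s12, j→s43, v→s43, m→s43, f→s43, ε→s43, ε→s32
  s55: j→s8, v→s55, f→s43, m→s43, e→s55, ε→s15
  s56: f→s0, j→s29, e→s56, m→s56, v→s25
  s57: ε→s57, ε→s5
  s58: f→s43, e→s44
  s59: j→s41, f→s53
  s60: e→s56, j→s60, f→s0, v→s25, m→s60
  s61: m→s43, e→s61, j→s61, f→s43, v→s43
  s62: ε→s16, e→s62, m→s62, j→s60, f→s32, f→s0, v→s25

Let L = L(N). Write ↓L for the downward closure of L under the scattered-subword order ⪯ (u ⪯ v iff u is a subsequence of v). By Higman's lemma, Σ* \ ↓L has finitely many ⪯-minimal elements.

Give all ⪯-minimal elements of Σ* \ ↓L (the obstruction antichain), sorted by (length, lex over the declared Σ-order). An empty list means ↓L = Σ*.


min(Σ*\↓L) = [vf, vm, fjf, jmfjv, fjevej, mjejfm].

|Q|=63, |F|=31, |δ|=242 (33 ε).
min D↑ (28 st, q0=0, F={5}): 0:v→1,f→2,j→3,m→4,e→0 1:v→1,f→5,j→1,m→5,e→1 2:v→6,f→2,j→7,m→2,e→2 3:v→1,f→8,j→3,m→9,e→3 4:v→1,f→2,j→10,m→4,e→4 5:v→5,f→5,j→5,m→5,e→5 6:v→6,f→5,j→11,m→5,e→6 7:v→11,f→5,j→7,m→7,e→12 8:v→6,f→8,j→7,m→13,e→8 9:v→1,f→14,j→15,m→9,e→9 10:v→1,f→8,j→10,m→15,e→16 11:v→11,f→5,j→11,m→5,e→17 12:v→18,f→5,j→12,m→12,e→12 13:v→6,f→14,j→7,m→13,e→13 14:v→19,f→14,j→20,m→14,e→14 15:v→1,f→14,j→15,m→15,e→21 16:v→1,f→8,j→22,m→21,e→16 17:v→18,f→5,j→17,m→5,e→17 18:v→18,f→5,j→18,m→5,e→23 19:v→19,f→5,j→24,m→5,e→19 20:v→5,f→5,j→20,m→20,e→20 21:v→1,f→14,j→25,m→21,e→21 22:v→1,f→26,j→22,m→25,e→22 23:v→23,f→5,j→5,m→5,e→23 24:v→5,f→5,j→24,m→5,e→24 25:v→1,f→27,j→25,m→25,e→25 26:v→6,f→26,j→11,m→5,e→26 27:v→19,f→27,j→24,m→5,e→27.
'vf': run [46, 21, 5] end={s12,s16,s32,s43,s54} rej; 2/2 del acc.
'vm': |S_i|=[46, 21, 6] end={s12,s14,s32,s43,s50,s54} rej; 2/2 deletions ∈↓L.
'fjf': |S_i|=[46, 30, 18, 6] end={s12,s16,s32,s43,s54,s6} rej; 3/3 del acc.
'jmfjv': run [46, 40, 34, 15, 7, 4] end={s12,s32,s43,s54} — reject; 5/5 del acc.
'fjevej': |S_i|=[46, 30, 18, 16, 8, 6, 4] end={s12,s32,s43,s54} ∉↓L; 6/6 del acc.
'mjejfm': |S_i|=[46, 42, 38, 36, 30, 21, 5] end={s12,s32,s43,s50,s54} ∉↓L; 6/6 del acc.
6 obstructions.


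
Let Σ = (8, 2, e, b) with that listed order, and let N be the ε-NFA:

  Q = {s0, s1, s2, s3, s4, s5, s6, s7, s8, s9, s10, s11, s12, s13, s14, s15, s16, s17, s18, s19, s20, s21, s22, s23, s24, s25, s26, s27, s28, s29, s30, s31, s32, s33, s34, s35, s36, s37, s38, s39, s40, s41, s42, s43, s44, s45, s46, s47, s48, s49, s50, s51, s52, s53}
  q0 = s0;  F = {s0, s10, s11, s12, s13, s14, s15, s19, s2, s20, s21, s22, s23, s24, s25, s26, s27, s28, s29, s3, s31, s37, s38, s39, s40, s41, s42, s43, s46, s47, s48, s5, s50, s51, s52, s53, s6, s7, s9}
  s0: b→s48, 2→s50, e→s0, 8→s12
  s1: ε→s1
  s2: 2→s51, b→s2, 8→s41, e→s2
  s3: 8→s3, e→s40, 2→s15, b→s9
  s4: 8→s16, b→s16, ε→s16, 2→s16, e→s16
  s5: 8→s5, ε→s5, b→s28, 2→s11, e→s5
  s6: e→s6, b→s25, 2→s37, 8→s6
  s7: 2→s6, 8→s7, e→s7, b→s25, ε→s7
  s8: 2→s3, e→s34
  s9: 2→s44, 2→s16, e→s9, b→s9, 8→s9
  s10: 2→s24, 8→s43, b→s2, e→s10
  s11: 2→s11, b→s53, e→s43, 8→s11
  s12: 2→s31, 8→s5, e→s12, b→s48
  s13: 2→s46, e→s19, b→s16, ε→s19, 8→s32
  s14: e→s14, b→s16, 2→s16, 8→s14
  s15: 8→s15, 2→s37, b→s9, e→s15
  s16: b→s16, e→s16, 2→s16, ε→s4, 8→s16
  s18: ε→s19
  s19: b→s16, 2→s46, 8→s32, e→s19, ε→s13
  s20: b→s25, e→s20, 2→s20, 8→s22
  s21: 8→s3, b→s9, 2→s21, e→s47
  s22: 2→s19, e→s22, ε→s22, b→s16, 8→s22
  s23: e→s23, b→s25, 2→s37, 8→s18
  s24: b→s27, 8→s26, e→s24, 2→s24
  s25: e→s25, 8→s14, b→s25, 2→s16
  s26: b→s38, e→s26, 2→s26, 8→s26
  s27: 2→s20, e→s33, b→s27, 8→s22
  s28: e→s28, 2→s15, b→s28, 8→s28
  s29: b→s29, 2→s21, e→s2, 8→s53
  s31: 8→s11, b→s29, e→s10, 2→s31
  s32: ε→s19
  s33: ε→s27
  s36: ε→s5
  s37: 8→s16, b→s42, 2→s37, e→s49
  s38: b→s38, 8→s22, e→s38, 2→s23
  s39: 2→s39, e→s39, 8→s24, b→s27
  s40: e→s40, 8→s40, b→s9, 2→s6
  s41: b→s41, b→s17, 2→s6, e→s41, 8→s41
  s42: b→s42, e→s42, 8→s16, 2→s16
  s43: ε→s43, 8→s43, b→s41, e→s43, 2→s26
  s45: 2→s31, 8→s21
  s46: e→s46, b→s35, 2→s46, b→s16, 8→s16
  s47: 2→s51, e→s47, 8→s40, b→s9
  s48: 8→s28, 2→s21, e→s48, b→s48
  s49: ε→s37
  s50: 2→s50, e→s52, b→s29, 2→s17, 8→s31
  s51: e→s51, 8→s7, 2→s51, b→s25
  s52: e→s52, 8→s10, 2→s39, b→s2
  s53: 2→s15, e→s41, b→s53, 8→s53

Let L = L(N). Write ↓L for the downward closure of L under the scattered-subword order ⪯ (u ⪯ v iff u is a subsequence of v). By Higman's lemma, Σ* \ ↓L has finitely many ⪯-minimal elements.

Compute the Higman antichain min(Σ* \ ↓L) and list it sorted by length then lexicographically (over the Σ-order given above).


A = [b2b2, b8228, 88b228, 2e2b8b].

|Q|=54, |F|=39, |δ|=186 (14 ε).
min D↑ (39 st, q0=0, F={26}): 0:8→1,2→2,e→0,b→3 1:8→4,2→5,e→1,b→3 2:8→5,2→2,e→6,b→7 3:8→8,2→9,e→3,b→3 4:8→4,2→10,e→4,b→8 5:8→10,2→5,e→11,b→7 6:8→11,2→12,e→6,b→13 7:8→14,2→9,e→13,b→7 8:8→8,2→15,e→8,b→8 9:8→16,2→9,e→17,b→18 10:8→10,2→10,e→19,b→14 11:8→19,2→20,e→11,b→13 12:8→20,2→12,e→12,b→21 13:8→22,2→23,e→13,b→13 14:8→14,2→15,e→22,b→14 15:8→15,2→24,e→15,b→18 16:8→16,2→15,e→25,b→18 17:8→25,2→23,e→17,b→18 18:8→18,2→26,e→18,b→18 19:8→19,2→27,e→19,b→22 20:8→27,2→20,e→20,b→21 21:8→28,2→29,e→21,b→21 22:8→22,2→30,e→22,b→22 23:8→31,2→23,e→23,b→32 24:8→26,2→24,e→24,b→33 25:8→25,2→30,e→25,b→18 26:8→26,2→26,e→26,b→26 27:8→27,2→27,e→27,b→34 28:8→28,2→35,e→28,b→26 29:8→28,2→29,e→29,b→32 30:8→30,2→24,e→30,b→32 31:8→31,2→30,e→31,b→32 32:8→36,2→26,e→32,b→32 33:8→26,2→26,e→33,b→33 34:8→28,2→37,e→34,b→34 35:8→35,2→38,e→35,b→26 36:8→36,2→26,e→36,b→26 37:8→35,2→24,e→37,b→32 38:8→26,2→38,e→38,b→26 (ε-aug+det+¬).
'b2b2': run [48, 36, 26, 8, 3] end={s16,s4,s44} rej; 4/4 single-dels accept.
'b8228': run [48, 36, 25, 16, 8, 2] end={s16,s4} ∉↓L; 5/5 single-dels accept.
'88b228': run [48, 44, 31, 24, 18, 8, 2] end={s16,s4} ∉↓L; 6/6 del acc.
'2e2b8b': |S_i|=[48, 43, 36, 26, 19, 10, 3] end={s16,s35,s4} — reject; 6/6 deletions ∈↓L.
4 words, ⪯-incomp.


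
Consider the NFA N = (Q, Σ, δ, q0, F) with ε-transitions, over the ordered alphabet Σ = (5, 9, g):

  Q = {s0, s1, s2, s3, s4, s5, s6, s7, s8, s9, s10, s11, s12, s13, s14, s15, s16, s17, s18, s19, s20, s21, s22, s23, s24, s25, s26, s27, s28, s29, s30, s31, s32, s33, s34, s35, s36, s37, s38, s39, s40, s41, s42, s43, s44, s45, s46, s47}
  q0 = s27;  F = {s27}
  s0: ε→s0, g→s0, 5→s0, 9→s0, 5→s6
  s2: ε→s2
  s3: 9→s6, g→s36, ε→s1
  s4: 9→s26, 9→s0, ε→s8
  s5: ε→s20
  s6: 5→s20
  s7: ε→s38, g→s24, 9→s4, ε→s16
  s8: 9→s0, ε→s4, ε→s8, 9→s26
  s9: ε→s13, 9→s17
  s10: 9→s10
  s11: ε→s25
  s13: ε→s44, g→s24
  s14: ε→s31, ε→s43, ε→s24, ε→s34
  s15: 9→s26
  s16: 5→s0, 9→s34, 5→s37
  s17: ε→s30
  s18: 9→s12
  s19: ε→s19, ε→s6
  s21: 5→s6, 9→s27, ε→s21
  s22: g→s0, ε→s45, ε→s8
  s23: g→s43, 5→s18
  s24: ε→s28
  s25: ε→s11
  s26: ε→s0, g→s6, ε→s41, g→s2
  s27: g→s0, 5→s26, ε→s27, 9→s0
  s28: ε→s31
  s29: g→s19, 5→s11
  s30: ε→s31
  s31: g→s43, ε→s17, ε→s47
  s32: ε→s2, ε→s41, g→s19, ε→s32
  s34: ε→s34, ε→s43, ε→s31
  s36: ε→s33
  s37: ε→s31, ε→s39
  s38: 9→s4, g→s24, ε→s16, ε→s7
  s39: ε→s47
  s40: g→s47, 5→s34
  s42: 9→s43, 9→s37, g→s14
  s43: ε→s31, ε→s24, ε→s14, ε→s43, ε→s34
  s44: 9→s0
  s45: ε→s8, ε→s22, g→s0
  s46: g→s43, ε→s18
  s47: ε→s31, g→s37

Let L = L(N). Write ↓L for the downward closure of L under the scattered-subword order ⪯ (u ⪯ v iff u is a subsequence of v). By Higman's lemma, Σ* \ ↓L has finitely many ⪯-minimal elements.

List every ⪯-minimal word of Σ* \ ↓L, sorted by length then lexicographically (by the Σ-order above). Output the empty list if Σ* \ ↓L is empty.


|Q|=48, |F|=1, |δ|=98 (52 ε).
min D↑ (2 st, q0=0, F={1}): 0:5→1,9→1,g→1 1:5→1,9→1,g→1 [Hopcroft].
'5': run [7, 6] end={s0,s2,s20,s26,s41,s6} ∉↓L; 1/1 del acc.
'9': |S_i|=[7, 3] end={s0,s20,s6} ∉↓L; 1/1 del acc.
'g': N↓-sim [7, 4] end={s0,s2,s20,s6} — reject; 1/1 del acc.
3 obstructions.

A = [5, 9, g].


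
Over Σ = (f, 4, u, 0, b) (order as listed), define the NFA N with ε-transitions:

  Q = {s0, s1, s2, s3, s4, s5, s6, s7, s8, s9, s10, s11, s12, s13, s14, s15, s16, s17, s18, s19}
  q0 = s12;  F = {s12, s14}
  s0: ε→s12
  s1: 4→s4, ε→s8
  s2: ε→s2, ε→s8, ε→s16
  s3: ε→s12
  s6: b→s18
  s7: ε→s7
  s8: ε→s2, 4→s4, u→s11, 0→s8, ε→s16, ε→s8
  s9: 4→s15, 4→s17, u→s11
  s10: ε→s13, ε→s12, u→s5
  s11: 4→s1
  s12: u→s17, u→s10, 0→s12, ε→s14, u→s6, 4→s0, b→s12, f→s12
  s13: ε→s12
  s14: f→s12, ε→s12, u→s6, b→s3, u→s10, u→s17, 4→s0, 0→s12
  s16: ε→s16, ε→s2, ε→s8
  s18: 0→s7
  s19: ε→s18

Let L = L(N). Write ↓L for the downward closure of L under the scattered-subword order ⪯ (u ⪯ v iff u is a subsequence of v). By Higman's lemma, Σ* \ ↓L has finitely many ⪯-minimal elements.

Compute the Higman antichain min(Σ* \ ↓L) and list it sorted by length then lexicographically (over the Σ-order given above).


A = [].

|Q|=20, |F|=2, |δ|=44 (19 ε).
min D↑ (1 st, q0=0, F={}): 0:f→0,4→0,u→0,0→0,b→0 (ε-aug+det+¬).
L(D↑) = ∅; no obstructions.


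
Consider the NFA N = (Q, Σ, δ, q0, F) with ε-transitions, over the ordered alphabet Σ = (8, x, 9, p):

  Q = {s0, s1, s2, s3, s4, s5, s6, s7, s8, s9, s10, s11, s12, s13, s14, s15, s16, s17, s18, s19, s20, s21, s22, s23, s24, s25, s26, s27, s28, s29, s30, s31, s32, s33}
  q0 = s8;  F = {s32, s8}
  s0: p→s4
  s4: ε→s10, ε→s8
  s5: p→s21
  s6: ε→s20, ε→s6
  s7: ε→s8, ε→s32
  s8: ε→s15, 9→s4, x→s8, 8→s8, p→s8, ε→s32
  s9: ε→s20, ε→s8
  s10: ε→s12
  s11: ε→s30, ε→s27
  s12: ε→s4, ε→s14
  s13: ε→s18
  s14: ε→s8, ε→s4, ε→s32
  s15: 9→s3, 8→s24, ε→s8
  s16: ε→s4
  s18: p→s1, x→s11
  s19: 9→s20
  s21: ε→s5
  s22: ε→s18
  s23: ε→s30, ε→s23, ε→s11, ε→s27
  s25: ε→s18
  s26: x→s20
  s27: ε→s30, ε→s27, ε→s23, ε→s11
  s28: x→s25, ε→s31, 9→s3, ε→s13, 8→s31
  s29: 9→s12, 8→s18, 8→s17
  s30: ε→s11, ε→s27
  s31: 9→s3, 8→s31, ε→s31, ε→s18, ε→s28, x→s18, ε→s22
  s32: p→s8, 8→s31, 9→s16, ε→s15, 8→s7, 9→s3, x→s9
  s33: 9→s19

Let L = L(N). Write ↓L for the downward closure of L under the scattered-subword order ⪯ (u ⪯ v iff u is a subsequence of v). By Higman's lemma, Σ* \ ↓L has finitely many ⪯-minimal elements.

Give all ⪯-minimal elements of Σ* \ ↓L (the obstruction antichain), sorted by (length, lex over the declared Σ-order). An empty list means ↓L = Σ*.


min(Σ*\↓L) = [].

|Q|=34, |F|=2, |δ|=69 (41 ε).
min D↑ (1 st, q0=0, F={}): 0:8→0,x→0,9→0,p→0 [Hopcroft].
L(D↑) = ∅; no obstructions.


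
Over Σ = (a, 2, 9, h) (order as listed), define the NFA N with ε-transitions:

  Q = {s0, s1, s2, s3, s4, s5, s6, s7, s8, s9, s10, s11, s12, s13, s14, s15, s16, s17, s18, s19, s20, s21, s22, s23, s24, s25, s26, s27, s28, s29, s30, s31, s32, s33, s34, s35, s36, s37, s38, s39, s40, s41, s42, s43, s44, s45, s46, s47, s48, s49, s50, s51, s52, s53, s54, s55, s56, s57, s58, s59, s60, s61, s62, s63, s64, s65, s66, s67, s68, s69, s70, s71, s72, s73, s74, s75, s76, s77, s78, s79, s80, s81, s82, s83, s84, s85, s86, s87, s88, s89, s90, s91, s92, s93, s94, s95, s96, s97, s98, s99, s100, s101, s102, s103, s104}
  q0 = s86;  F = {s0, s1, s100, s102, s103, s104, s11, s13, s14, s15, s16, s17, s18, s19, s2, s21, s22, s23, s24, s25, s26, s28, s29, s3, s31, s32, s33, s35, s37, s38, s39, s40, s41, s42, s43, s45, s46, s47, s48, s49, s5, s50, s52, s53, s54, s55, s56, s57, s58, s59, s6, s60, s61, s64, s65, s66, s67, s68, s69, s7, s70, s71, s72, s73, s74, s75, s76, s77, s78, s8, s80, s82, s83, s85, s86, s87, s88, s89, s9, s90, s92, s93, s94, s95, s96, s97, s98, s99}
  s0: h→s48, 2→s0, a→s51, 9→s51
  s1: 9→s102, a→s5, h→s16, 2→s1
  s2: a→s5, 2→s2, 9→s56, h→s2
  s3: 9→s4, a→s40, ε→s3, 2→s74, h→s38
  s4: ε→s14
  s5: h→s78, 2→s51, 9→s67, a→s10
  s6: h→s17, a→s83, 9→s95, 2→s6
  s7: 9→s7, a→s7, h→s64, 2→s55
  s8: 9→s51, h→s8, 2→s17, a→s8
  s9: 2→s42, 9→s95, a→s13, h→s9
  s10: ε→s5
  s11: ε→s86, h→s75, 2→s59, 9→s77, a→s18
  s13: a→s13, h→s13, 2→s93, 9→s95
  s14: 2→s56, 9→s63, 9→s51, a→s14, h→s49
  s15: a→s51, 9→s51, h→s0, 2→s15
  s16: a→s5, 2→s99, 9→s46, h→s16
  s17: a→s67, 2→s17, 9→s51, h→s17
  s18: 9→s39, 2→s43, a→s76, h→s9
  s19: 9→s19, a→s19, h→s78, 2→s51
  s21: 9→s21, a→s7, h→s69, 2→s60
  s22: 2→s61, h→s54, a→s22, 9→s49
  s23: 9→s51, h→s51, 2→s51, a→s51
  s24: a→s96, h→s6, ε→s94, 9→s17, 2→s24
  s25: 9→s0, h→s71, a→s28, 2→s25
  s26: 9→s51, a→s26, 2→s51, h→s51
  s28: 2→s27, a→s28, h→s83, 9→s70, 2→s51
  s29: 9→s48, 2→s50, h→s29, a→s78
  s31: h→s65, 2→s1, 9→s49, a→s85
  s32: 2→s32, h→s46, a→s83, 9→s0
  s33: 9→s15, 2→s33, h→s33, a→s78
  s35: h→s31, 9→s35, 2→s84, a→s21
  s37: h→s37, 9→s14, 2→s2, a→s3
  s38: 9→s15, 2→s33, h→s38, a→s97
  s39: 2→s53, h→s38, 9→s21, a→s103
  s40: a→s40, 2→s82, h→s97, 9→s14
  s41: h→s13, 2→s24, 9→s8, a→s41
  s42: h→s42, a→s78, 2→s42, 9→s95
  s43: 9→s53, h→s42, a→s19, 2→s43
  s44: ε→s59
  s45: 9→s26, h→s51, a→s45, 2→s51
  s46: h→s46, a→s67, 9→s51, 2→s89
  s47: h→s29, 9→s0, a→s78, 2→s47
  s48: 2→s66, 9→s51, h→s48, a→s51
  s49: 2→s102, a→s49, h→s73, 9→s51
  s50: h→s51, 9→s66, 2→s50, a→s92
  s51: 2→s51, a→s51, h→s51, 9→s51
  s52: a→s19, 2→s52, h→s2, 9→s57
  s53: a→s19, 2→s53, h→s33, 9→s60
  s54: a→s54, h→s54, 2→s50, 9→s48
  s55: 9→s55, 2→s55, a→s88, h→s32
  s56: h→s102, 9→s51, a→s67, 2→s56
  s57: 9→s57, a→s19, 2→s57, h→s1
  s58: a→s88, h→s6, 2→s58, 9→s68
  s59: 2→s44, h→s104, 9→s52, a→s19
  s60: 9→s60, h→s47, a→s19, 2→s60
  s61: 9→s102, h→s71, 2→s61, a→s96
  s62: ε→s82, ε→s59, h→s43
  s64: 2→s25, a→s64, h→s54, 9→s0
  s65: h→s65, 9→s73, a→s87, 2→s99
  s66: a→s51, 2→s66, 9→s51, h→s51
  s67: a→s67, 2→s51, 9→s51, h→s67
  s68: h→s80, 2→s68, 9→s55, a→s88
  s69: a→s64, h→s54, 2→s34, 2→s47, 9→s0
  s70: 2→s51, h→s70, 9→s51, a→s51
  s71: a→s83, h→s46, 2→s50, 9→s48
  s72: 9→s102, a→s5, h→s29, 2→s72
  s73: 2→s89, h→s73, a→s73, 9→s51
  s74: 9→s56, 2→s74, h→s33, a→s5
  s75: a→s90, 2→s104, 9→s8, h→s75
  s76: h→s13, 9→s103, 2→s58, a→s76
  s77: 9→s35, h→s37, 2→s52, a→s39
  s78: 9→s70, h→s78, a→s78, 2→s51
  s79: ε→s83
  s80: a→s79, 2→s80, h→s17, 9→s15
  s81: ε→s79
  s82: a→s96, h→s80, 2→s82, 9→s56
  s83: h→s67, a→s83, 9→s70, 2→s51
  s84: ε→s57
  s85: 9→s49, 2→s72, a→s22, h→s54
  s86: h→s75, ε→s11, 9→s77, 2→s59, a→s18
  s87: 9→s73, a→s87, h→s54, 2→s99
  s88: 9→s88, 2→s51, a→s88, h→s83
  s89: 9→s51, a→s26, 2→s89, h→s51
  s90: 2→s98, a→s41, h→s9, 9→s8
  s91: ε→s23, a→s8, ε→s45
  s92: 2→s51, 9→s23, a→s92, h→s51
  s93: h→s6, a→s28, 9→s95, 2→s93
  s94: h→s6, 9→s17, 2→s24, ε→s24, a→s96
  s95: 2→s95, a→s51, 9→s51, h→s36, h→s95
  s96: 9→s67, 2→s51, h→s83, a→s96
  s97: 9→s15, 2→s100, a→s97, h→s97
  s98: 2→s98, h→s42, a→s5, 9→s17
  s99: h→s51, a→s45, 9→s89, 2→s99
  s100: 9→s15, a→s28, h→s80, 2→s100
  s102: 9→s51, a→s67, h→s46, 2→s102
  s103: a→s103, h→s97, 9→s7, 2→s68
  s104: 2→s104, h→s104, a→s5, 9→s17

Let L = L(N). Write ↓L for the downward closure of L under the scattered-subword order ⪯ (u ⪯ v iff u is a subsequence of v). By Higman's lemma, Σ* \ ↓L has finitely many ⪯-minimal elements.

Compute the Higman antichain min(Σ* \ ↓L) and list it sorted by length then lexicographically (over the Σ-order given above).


A = [2a2, h99, ah9a, aa2hh9, 99hh2h].

|Q|=105, |F|=88, |δ|=377 (15 ε).
min D↑ (87 st, q0=0, F={24}): 0:a→1,2→2,9→3,h→4 1:a→5,2→6,9→7,h→8 2:a→9,2→2,9→10,h→11 3:a→7,2→10,9→12,h→13 4:a→14,2→11,9→15,h→4 5:a→5,2→16,9→17,h→18 6:a→9,2→6,9→19,h→20 7:a→17,2→19,9→21,h→22 8:a→18,2→20,9→23,h→8 9:a→9,2→24,9→9,h→25 10:a→9,2→10,9→26,h→27 11:a→28,2→11,9→29,h→11 12:a→21,2→26,9→12,h→30 13:a→31,2→27,9→32,h→13 14:a→33,2→34,9→15,h→8 15:a→15,2→29,9→24,h→15 16:a→35,2→16,9→36,h→37 17:a→17,2→36,9→38,h→39 18:a→18,2→40,9→23,h→18 19:a→9,2→19,9→41,h→42 20:a→25,2→20,9→23,h→20 21:a→38,2→41,9→21,h→43 22:a→39,2→42,9→44,h→22 23:a→24,2→23,9→24,h→23 24:a→24,2→24,9→24,h→24 25:a→25,2→24,9→45,h→25 26:a→9,2→26,9→26,h→46 27:a→28,2→27,9→47,h→27 28:a→28,2→24,9→48,h→25 29:a→48,2→29,9→24,h→29 30:a→49,2→46,9→50,h→51 31:a→52,2→53,9→32,h→22 32:a→32,2→47,9→24,h→50 33:a→33,2→54,9→15,h→18 34:a→28,2→34,9→29,h→20 35:a→35,2→24,9→35,h→55 36:a→35,2→36,9→56,h→57 37:a→55,2→37,9→23,h→29 38:a→38,2→56,9→38,h→58 39:a→39,2→59,9→44,h→39 40:a→60,2→40,9→23,h→37 41:a→9,2→41,9→41,h→61 42:a→25,2→42,9→44,h→42 43:a→58,2→61,9→62,h→63 44:a→24,2→44,9→24,h→62 45:a→24,2→24,9→24,h→45 46:a→28,2→46,9→64,h→65 47:a→48,2→47,9→24,h→64 48:a→48,2→24,9→24,h→48 49:a→66,2→67,9→50,h→63 50:a→50,2→64,9→24,h→68 51:a→69,2→70,9→68,h→51 52:a→52,2→71,9→32,h→39 53:a→28,2→53,9→47,h→42 54:a→72,2→54,9→29,h→37 55:a→55,2→24,9→45,h→48 56:a→35,2→56,9→56,h→73 57:a→55,2→57,9→44,h→29 58:a→58,2→74,9→62,h→63 59:a→60,2→59,9→44,h→57 60:a→60,2→24,9→45,h→55 61:a→25,2→61,9→62,h→75 62:a→24,2→62,9→24,h→76 63:a→63,2→77,9→76,h→63 64:a→48,2→64,9→24,h→78 65:a→28,2→70,9→78,h→65 66:a→66,2→79,9→50,h→63 67:a→28,2→67,9→64,h→75 68:a→68,2→80,9→24,h→68 69:a→69,2→70,9→68,h→63 70:a→81,2→70,9→80,h→24 71:a→72,2→71,9→47,h→57 72:a→72,2→24,9→48,h→55 73:a→55,2→73,9→62,h→78 74:a→60,2→74,9→62,h→82 75:a→25,2→77,9→76,h→75 76:a→24,2→83,9→24,h→76 77:a→84,2→77,9→83,h→24 78:a→48,2→80,9→24,h→78 79:a→72,2→79,9→64,h→82 80:a→85,2→80,9→24,h→24 81:a→81,2→24,9→85,h→24 82:a→55,2→77,9→76,h→78 83:a→24,2→83,9→24,h→24 84:a→84,2→24,9→86,h→24 85:a→85,2→24,9→24,h→24 86:a→24,2→24,9→24,h→24 (ε-aug+det+¬).
'2a2': |S_i|=[98, 64, 17, 2] end={s27,s51} — reject; 3/3 single-dels accept.
'h99': N↓-sim [98, 75, 22, 2] end={s51,s63} — reject; 3/3 deletions ∈↓L.
'ah9a': N↓-sim [98, 81, 44, 9, 1] end={s51} ∉↓L; 4/4 del acc.
'aa2hh9': |S_i|=[98, 81, 60, 40, 23, 12, 1] end={s51} rej; 6/6 del acc.
'99hh2h': N↓-sim [98, 78, 56, 42, 24, 9, 1] end={s51} rej; 6/6 del acc.
5 words, ⪯-incomp.


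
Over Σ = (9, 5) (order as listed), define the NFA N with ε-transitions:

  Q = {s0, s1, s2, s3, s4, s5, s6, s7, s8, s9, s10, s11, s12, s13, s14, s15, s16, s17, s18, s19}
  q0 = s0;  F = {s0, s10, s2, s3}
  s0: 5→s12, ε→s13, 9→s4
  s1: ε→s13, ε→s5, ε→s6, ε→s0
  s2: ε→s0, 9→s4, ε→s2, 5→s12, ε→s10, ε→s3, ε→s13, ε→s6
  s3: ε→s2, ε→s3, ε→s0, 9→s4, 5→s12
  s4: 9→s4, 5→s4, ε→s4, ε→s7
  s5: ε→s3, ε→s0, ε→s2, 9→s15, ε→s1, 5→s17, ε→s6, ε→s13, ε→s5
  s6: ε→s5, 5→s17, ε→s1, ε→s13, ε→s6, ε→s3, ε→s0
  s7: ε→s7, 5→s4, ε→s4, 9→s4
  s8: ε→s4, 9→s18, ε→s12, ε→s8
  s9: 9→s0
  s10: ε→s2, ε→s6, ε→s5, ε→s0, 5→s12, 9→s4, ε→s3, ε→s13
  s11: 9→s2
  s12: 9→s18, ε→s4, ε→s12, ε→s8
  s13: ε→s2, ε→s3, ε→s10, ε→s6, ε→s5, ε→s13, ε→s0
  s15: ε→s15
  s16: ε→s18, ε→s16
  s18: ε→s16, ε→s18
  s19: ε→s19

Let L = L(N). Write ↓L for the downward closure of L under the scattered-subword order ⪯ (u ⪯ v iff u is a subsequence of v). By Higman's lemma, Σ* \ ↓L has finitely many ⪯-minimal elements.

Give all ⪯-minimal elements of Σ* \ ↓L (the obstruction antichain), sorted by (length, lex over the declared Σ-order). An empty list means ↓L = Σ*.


A = [9, 5].

|Q|=20, |F|=4, |δ|=75 (56 ε).
min D↑ (2 st, q0=0, F={1}): 0:9→1,5→1 1:9→1,5→1 [Hopcroft].
'9': run [16, 5] end={s15,s16,s18,s4,s7} — reject; 1/1 del acc.
'5': run [16, 7] end={s12,s16,s17,s18,s4,s7,s8} — reject; 1/1 single-dels accept.
2 obstructions.


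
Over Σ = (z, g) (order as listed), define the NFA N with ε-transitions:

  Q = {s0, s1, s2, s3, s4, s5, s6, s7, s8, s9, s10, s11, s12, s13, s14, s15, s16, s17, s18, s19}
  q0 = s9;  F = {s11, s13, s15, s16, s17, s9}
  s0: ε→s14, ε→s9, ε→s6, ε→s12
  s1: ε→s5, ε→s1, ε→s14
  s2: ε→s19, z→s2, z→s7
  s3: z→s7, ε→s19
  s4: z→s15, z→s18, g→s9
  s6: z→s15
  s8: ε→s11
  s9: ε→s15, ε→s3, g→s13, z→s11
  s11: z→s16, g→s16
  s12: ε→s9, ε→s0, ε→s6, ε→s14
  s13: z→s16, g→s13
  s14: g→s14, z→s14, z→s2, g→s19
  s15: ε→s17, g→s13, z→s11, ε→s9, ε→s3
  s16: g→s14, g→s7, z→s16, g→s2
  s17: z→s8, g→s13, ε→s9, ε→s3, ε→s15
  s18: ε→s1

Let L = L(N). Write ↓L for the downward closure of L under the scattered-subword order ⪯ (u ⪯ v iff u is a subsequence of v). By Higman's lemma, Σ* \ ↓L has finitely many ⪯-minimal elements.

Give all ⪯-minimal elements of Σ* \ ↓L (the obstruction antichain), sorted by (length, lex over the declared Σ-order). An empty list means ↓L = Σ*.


A = [zzg, zgg, gzg].

|Q|=20, |F|=6, |δ|=48 (23 ε).
min D↑ (5 st, q0=0, F={4}): 0:z→1,g→2 1:z→3,g→3 2:z→3,g→2 3:z→3,g→4 4:z→4,g→4.
'zzg': run [12, 7, 5, 4] end={s14,s19,s2,s7} — reject; 3/3 single-dels accept.
'zgg': N↓-sim [12, 7, 5, 4] end={s14,s19,s2,s7} ∉↓L; 3/3 deletions ∈↓L.
'gzg': N↓-sim [12, 6, 5, 4] end={s14,s19,s2,s7} rej; 3/3 single-dels accept.
3 obstructions.


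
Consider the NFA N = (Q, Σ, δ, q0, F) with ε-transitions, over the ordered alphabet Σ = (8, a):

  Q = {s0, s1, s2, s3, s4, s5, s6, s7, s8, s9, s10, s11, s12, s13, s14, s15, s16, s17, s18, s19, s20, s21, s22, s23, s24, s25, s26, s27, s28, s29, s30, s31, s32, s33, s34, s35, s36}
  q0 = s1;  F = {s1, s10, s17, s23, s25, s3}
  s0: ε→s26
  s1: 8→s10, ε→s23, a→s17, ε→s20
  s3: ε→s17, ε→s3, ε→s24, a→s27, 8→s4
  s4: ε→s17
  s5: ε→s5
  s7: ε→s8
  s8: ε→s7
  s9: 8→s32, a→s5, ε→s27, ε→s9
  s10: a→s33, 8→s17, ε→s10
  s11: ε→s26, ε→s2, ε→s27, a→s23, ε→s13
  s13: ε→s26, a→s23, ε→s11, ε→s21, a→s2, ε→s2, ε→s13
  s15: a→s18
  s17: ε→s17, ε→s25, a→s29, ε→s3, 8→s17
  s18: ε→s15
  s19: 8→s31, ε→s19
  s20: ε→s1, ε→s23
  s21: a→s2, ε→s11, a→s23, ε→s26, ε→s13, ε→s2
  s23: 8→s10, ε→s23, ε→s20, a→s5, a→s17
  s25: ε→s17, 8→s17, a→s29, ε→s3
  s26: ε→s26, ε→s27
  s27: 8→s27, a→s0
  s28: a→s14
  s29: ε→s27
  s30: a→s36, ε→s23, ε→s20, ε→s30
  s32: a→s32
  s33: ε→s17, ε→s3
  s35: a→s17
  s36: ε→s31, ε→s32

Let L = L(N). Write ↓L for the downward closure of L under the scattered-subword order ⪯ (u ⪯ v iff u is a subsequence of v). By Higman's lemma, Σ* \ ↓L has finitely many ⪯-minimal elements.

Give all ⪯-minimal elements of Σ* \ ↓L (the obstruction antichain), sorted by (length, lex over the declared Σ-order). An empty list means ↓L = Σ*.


|Q|=37, |F|=6, |δ|=75 (47 ε).
min D↑ (4 st, q0=0, F={3}): 0:8→1,a→2 1:8→2,a→2 2:8→2,a→3 3:8→3,a→3 [Hopcroft].
'aa': N↓-sim [15, 11, 4] end={s0,s26,s27,s29} rej; 2/2 single-dels accept.
'88a': run [15, 11, 9, 4] end={s0,s26,s27,s29} rej; 3/3 deletions ∈↓L.
2 minimals (antichain).

Antichain: [aa, 88a].


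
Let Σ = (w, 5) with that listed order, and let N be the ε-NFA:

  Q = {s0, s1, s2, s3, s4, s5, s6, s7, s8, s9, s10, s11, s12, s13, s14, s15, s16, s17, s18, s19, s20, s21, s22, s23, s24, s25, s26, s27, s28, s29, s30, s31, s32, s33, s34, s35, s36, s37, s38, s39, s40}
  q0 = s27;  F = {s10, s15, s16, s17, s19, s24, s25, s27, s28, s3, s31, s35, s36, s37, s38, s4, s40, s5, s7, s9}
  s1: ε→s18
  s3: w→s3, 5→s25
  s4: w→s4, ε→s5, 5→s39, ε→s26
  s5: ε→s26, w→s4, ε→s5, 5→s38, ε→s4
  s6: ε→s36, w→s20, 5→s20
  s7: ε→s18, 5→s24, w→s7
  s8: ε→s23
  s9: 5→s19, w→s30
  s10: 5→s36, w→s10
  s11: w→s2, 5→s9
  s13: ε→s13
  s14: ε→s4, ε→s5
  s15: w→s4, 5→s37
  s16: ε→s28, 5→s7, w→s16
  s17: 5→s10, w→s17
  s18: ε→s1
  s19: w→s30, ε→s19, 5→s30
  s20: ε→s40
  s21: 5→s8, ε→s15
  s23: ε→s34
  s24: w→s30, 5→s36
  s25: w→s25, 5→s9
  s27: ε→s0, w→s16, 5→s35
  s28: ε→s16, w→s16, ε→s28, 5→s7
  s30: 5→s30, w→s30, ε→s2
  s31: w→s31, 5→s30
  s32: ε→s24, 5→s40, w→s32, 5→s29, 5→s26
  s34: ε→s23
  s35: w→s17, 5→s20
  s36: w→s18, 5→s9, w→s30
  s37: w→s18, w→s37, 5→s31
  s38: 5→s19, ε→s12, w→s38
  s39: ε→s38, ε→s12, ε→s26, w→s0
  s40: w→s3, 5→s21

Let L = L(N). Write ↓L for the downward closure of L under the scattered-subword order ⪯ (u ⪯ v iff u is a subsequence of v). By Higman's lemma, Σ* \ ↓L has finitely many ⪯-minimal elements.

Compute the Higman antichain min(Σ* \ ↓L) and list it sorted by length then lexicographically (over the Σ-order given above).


min(Σ*\↓L) = [w55w, 555555].

|Q|=41, |F|=20, |δ|=82 (28 ε).
min D↑ (19 st, q0=0, F={10}): 0:w→1,5→2 1:w→1,5→3 2:w→4,5→5 3:w→3,5→6 4:w→4,5→7 5:w→8,5→9 6:w→10,5→11 7:w→7,5→11 8:w→8,5→12 9:w→13,5→14 10:w→10,5→10 11:w→10,5→15 12:w→12,5→15 13:w→13,5→16 14:w→14,5→17 15:w→10,5→18 16:w→16,5→18 17:w→17,5→10 18:w→10,5→10.
'w55w': N↓-sim [33, 24, 17, 8, 4] end={s1,s18,s2,s30} — reject; 4/4 single-dels accept.
'555555': run [33, 30, 27, 22, 16, 4, 2] end={s2,s30} ∉↓L; 6/6 deletions ∈↓L.
2 obstructions.


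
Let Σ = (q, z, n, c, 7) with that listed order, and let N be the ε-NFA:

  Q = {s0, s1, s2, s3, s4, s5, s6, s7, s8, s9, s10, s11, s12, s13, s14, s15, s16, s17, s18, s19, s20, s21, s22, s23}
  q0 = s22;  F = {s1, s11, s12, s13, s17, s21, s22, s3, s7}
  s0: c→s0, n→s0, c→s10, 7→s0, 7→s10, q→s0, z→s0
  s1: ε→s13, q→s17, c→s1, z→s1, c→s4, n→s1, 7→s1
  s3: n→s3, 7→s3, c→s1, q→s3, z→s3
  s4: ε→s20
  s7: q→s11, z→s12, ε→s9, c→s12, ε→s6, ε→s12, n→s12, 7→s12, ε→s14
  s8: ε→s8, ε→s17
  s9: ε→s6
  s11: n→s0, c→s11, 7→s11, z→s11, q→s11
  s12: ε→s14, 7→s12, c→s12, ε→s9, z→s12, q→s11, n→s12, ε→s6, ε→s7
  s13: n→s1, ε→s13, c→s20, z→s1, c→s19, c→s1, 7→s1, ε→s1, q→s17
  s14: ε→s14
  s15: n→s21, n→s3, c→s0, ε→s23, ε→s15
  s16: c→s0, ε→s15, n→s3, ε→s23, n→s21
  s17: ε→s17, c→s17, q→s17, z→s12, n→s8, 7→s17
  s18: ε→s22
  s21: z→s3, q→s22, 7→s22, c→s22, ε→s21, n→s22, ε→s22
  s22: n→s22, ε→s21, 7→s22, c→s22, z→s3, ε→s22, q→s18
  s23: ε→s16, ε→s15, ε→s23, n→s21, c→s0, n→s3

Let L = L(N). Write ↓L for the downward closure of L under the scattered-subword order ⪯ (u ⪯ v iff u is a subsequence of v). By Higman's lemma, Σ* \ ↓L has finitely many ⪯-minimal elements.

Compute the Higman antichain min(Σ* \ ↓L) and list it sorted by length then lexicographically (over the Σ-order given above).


A = [zcqzqn].

|Q|=24, |F|=9, |δ|=93 (29 ε).
min D↑ (7 st, q0=0, F={6}): 0:q→0,z→1,n→0,c→0,7→0 1:q→1,z→1,n→1,c→2,7→1 2:q→3,z→2,n→2,c→2,7→2 3:q→3,z→4,n→3,c→3,7→3 4:q→5,z→4,n→4,c→4,7→4 5:q→5,z→5,n→6,c→5,7→5 6:q→6,z→6,n→6,c→6,7→6 [Hopcroft].
'zcqzqn': |S_i|=[19, 16, 15, 10, 8, 3, 2] end={s0,s10} ∉↓L; 6/6 del acc.
1 words, ⪯-incomp.


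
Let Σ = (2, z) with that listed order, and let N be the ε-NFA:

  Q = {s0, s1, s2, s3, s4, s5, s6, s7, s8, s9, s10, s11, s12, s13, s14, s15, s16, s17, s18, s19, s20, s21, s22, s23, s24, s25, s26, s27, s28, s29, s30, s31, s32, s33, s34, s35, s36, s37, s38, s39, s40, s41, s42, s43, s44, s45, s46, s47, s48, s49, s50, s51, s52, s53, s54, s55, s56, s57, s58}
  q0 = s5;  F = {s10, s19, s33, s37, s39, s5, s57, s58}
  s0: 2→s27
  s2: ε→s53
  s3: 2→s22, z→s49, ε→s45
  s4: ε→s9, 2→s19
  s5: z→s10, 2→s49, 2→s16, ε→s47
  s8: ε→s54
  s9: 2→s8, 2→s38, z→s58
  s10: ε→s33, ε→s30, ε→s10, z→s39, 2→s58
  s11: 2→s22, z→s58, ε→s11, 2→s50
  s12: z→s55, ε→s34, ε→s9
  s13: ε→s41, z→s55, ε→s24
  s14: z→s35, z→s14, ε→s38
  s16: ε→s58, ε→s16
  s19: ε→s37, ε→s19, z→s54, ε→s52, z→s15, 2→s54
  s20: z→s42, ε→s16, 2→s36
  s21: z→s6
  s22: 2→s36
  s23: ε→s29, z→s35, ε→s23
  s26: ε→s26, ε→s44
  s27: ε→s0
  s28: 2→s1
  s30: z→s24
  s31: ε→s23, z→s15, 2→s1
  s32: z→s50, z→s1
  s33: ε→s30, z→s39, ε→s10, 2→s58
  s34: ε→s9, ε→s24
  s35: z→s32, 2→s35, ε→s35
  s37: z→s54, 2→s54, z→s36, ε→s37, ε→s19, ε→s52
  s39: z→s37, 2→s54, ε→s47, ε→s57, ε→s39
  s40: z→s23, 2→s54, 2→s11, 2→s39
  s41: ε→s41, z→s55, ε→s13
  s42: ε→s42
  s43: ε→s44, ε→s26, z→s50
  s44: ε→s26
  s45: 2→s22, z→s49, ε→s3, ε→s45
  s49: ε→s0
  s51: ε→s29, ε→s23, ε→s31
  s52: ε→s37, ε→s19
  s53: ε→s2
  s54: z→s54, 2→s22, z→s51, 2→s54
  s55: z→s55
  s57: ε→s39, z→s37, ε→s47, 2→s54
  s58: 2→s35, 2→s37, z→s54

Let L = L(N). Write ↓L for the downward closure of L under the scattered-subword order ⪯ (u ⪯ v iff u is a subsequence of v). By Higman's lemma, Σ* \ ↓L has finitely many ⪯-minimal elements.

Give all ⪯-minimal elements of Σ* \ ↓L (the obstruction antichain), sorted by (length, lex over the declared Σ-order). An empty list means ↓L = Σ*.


min(Σ*\↓L) = [2z, 222, zz2, zzzz].

|Q|=59, |F|=8, |δ|=114 (54 ε).
min D↑ (6 st, q0=0, F={4}): 0:2→1,z→2 1:2→3,z→4 2:2→1,z→5 3:2→4,z→4 4:2→4,z→4 5:2→4,z→3.
'2z': run [28, 20, 12] end={s1,s15,s22,s23,s29,s31,s32,s35,s36,s50,s51,s54} rej; 2/2 del acc.
'222': |S_i|=[28, 20, 17, 14] end={s0,s1,s15,s22,s23,s27,s29,s31,s32,s35,s36,s50,…} ∉↓L; 3/3 single-dels accept.
'zz2': |S_i|=[28, 23, 19, 12] end={s1,s15,s22,s23,s29,s31,s32,s35,s36,s50,s51,s54} ∉↓L; 3/3 del acc.
'zzzz': run [28, 23, 19, 15, 12] end={s1,s15,s22,s23,s29,s31,s32,s35,s36,s50,s51,s54} rej; 4/4 single-dels accept.
4 obstructions.


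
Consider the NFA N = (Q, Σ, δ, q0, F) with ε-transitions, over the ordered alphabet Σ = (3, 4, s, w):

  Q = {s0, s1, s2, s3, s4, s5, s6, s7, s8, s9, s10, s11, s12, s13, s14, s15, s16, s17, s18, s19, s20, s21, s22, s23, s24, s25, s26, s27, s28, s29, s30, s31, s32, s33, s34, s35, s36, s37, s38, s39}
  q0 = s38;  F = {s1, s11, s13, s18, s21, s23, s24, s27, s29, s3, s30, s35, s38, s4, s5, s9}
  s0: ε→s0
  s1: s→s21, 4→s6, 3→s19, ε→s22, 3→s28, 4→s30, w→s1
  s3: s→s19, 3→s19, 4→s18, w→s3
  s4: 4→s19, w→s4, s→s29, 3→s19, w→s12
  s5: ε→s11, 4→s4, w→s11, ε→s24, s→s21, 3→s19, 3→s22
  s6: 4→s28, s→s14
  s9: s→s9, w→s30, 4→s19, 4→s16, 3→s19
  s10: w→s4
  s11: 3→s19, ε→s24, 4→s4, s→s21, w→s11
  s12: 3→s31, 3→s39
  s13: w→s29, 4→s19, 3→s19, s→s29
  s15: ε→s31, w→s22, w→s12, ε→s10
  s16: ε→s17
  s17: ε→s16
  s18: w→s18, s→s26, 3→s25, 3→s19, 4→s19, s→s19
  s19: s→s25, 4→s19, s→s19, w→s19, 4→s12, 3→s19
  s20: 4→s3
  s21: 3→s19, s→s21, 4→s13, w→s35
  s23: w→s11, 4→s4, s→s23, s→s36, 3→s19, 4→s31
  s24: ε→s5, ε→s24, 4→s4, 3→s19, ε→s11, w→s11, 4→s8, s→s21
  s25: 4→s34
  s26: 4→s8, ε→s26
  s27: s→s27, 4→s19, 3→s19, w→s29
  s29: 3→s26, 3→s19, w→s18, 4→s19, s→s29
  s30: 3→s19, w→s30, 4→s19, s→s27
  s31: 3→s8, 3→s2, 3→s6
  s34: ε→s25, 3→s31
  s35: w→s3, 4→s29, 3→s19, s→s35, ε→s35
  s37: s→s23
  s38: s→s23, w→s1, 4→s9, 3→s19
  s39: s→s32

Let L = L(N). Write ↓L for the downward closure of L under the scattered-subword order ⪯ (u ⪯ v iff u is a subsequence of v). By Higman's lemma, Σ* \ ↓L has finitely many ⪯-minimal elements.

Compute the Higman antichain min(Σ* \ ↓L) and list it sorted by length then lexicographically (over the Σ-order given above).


A = [3, 44, s4sws, wswws].

|Q|=40, |F|=16, |δ|=112 (15 ε).
min D↑ (15 st, q0=0, F={1}): 0:3→1,4→2,s→3,w→4 1:3→1,4→1,s→1,w→1 2:3→1,4→1,s→2,w→5 3:3→1,4→6,s→3,w→7 4:3→1,4→5,s→8,w→4 5:3→1,4→1,s→9,w→5 6:3→1,4→1,s→10,w→6 7:3→1,4→6,s→8,w→7 8:3→1,4→11,s→8,w→12 9:3→1,4→1,s→9,w→10 10:3→1,4→1,s→10,w→13 11:3→1,4→1,s→10,w→10 12:3→1,4→10,s→12,w→14 13:3→1,4→1,s→1,w→13 14:3→1,4→13,s→1,w→14 [Hopcroft].
'3': N↓-sim [33, 14] end={s12,s14,s19,s2,s22,s25,s26,s28,s31,s32,s34,s39,…} — reject; 1/1 del acc.
'44': N↓-sim [33, 22, 14] end={s12,s14,s16,s17,s19,s2,s25,s28,s31,s32,s34,s39,…} rej; 2/2 deletions ∈↓L.
's4sws': |S_i|=[33, 31, 19, 15, 14, 13] end={s12,s14,s19,s2,s25,s26,s28,s31,s32,s34,s39,s6,…} rej; 5/5 single-dels accept.
'wswws': run [33, 27, 20, 17, 15, 13] end={s12,s14,s19,s2,s25,s26,s28,s31,s32,s34,s39,s6,…} ∉↓L; 5/5 deletions ∈↓L.
4 words, ⪯-incomp.
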